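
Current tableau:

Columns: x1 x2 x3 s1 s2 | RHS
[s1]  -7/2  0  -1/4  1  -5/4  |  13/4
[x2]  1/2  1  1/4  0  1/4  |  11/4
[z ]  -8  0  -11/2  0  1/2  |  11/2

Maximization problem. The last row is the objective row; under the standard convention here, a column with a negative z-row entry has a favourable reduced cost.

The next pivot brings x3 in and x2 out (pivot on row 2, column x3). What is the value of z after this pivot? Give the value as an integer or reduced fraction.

Minimum ratio for x3: (11/4)/(1/4) = 11.
z changes by −(z-row coeff of x3)·ratio = −(-11/2)·11 = 121/2.
New z = 11/2 + (121/2) = 66.

66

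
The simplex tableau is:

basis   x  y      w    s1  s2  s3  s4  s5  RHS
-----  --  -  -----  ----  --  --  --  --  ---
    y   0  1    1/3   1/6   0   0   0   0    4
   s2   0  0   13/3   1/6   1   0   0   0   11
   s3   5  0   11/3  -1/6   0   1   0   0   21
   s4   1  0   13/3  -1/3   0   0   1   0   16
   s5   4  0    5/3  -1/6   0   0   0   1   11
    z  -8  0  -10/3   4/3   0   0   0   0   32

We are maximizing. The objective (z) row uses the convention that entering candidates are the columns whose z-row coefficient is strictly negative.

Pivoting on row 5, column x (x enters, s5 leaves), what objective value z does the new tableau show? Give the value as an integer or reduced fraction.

54

Minimum ratio for x: 11/4 = 11/4.
z changes by −(z-row coeff of x)·ratio = −(-8)·(11/4) = 22.
New z = 32 + 22 = 54.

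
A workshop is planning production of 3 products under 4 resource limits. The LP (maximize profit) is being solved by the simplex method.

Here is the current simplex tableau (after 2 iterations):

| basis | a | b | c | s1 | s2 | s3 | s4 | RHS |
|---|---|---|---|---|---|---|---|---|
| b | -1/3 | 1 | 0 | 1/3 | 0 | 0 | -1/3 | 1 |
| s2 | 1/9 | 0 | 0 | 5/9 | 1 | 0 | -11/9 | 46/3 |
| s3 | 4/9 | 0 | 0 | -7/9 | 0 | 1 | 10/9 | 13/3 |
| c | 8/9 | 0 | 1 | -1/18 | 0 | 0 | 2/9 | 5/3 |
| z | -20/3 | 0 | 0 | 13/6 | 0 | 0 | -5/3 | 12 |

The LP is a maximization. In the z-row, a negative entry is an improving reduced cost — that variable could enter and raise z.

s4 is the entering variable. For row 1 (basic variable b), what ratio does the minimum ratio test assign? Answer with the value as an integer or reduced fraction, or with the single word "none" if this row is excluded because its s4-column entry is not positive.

none

The s4 entry in row 1 is -1/3 ≤ 0, so this row gives no ratio.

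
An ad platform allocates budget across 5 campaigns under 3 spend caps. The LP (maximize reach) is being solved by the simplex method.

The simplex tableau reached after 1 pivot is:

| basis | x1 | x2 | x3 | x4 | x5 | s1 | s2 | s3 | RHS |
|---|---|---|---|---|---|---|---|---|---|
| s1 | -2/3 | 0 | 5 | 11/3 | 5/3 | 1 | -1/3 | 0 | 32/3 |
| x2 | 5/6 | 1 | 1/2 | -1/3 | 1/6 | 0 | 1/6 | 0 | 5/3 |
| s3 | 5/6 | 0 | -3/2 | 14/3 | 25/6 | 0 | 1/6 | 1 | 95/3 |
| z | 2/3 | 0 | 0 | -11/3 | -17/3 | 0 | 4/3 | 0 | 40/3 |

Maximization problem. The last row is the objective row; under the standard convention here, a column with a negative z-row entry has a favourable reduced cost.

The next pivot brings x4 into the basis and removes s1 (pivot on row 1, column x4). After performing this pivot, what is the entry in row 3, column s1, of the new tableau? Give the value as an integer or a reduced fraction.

Pivot element is row 1, column x4: 11/3.
Normalize row 1: new (row 1, s1) = 1/(11/3) = 3/11.
row 3 ← row 3 − (14/3)·(new row 1): 0 − (14/3)·(3/11) = -14/11.

-14/11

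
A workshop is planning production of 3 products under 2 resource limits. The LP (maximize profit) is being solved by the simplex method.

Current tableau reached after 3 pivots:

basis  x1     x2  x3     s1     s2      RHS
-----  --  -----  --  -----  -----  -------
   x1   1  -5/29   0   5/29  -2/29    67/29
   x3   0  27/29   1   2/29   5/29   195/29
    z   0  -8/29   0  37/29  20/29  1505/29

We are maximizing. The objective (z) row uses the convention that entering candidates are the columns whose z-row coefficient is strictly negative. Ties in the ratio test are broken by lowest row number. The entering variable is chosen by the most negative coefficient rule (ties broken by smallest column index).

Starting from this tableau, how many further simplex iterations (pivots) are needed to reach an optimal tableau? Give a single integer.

pivot: x2 in, x3 out → z = 485/9
No improving column remains; optimal.

1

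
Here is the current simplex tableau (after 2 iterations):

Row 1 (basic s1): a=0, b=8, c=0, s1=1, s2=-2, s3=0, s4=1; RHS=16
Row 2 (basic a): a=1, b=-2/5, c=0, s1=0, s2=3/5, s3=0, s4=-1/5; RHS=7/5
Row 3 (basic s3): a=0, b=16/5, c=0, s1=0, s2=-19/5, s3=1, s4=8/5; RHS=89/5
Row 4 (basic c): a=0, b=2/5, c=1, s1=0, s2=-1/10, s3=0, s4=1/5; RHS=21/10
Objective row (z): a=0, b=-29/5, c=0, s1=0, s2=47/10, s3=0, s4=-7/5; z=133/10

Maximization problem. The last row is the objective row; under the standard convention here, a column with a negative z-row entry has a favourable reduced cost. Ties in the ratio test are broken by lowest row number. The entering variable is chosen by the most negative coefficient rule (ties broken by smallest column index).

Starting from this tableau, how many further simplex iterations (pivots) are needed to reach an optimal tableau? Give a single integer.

pivot: b in, s1 out → z = 249/10
pivot: s4 in, c out → z = 123/4
No improving column remains; optimal.

2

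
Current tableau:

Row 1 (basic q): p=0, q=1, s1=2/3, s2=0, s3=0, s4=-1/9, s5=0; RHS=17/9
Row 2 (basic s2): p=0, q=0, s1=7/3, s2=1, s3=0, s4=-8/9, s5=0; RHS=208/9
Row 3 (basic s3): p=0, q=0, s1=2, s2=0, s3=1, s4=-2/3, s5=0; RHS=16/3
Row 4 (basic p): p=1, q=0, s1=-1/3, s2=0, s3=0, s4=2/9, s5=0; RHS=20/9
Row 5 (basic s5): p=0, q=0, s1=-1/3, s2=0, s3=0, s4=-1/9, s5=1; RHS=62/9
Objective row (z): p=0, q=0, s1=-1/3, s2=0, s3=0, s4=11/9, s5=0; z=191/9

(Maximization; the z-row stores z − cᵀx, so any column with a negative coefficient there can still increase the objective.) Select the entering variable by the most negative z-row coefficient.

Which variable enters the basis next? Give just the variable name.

s1

Objective-row coefficients: p: 0, q: 0, s1: -1/3, s2: 0, s3: 0, s4: 11/9, s5: 0.
The most negative is -1/3 in column s1, so s1 enters.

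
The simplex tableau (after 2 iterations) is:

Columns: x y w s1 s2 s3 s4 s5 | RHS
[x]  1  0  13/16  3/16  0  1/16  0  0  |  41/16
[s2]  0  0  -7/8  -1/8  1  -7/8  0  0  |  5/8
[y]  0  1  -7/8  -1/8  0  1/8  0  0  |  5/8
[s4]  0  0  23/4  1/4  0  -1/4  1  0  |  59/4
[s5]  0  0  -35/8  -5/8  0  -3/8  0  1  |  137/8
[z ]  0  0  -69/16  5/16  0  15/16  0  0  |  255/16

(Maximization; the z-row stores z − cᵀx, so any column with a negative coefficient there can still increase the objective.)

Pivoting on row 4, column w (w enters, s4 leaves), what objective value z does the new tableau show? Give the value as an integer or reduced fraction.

Minimum ratio for w: (59/4)/(23/4) = 59/23.
z changes by −(z-row coeff of w)·ratio = −(-69/16)·(59/23) = 177/16.
New z = 255/16 + (177/16) = 27.

27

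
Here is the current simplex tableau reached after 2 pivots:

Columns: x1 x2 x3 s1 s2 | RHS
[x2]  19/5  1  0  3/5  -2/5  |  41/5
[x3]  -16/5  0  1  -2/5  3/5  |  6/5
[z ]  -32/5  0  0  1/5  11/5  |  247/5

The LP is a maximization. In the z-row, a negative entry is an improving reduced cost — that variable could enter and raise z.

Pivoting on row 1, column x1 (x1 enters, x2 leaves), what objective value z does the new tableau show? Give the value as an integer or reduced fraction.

1201/19

Minimum ratio for x1: (41/5)/(19/5) = 41/19.
z changes by −(z-row coeff of x1)·ratio = −(-32/5)·(41/19) = 1312/95.
New z = 247/5 + (1312/95) = 1201/19.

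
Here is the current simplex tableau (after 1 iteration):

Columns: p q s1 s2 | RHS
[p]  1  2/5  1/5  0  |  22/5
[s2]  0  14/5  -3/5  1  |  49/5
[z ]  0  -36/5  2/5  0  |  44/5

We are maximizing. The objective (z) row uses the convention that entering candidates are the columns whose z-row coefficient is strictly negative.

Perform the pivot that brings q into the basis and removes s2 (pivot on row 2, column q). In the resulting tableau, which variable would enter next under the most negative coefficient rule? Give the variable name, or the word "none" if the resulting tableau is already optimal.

Pivot element 14/5. New z-row = old z-row − (-36/5)·(row 2/(14/5)).
Updated z-row coefficients: p: 0, q: 0, s1: -8/7, s2: 18/7.
The most negative is -8/7 in column s1, so s1 would enter next.

s1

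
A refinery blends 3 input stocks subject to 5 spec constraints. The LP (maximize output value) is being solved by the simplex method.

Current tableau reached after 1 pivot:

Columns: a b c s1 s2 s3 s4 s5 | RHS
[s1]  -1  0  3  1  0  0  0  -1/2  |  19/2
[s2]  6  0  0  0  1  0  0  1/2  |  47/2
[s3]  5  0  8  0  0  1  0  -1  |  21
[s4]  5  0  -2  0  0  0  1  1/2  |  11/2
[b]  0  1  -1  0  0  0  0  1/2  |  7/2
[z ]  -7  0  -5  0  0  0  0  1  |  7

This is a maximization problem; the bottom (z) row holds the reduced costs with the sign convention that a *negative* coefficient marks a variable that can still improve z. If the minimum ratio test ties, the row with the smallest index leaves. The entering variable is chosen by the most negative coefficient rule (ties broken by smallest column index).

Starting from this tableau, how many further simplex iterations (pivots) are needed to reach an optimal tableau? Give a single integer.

2

pivot: a in, s4 out → z = 147/10
pivot: c in, s3 out → z = 2679/100
No improving column remains; optimal.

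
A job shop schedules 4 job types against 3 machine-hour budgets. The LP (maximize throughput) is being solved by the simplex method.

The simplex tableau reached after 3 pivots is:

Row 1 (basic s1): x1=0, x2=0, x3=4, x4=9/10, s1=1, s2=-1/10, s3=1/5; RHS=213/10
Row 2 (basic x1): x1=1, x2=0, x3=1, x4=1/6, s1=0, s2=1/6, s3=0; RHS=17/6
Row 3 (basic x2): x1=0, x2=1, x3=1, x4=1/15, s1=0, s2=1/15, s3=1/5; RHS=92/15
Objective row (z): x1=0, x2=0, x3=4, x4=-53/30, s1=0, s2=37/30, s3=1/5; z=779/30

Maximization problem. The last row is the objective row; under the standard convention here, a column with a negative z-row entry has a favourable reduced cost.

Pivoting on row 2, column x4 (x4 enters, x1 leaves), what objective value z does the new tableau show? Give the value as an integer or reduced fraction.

56

Minimum ratio for x4: (17/6)/(1/6) = 17.
z changes by −(z-row coeff of x4)·ratio = −(-53/30)·17 = 901/30.
New z = 779/30 + (901/30) = 56.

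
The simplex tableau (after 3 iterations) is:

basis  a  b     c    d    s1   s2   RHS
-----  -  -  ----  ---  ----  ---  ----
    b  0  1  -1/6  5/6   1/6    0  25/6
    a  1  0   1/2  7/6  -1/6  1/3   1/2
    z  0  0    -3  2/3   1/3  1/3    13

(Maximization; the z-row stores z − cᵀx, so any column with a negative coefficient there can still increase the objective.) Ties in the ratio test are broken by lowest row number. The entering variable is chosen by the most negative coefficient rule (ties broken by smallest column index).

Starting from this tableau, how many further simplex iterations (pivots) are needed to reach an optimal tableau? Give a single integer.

2

pivot: c in, a out → z = 16
pivot: s1 in, b out → z = 42
No improving column remains; optimal.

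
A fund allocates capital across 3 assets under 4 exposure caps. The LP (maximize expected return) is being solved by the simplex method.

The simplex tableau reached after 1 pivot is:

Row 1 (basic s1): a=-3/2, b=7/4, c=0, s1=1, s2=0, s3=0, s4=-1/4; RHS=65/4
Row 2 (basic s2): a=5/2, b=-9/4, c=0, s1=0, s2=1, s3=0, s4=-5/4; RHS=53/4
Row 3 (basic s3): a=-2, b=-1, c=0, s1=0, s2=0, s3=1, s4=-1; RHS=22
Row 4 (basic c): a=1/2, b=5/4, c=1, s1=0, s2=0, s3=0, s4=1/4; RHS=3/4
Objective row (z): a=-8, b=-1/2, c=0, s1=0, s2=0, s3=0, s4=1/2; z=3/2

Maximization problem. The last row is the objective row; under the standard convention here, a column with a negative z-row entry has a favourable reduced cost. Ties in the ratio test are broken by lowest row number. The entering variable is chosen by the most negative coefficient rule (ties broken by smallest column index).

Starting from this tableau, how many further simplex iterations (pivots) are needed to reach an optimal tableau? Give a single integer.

pivot: a in, c out → z = 27/2
No improving column remains; optimal.

1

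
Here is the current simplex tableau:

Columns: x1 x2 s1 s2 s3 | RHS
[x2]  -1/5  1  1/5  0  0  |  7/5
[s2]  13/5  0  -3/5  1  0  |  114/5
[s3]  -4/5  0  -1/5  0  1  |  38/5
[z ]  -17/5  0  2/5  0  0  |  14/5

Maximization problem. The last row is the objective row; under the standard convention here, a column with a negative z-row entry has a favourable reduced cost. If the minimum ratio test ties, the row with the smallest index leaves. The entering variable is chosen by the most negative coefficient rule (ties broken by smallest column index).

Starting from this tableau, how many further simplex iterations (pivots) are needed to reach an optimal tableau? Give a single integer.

2

pivot: x1 in, s2 out → z = 424/13
pivot: s1 in, x2 out → z = 81/2
No improving column remains; optimal.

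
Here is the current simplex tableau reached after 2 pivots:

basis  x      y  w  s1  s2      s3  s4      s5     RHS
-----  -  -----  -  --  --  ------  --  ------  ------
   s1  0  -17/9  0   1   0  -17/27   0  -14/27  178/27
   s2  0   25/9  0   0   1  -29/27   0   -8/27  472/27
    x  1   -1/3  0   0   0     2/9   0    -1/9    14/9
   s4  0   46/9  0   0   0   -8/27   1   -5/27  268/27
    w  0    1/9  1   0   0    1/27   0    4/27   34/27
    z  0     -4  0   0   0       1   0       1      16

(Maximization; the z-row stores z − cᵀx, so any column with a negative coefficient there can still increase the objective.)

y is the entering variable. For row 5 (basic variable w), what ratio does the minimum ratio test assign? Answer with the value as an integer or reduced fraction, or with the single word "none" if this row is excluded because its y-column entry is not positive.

Ratio = RHS / (y entry) = (34/27) / (1/9) = 34/3.

34/3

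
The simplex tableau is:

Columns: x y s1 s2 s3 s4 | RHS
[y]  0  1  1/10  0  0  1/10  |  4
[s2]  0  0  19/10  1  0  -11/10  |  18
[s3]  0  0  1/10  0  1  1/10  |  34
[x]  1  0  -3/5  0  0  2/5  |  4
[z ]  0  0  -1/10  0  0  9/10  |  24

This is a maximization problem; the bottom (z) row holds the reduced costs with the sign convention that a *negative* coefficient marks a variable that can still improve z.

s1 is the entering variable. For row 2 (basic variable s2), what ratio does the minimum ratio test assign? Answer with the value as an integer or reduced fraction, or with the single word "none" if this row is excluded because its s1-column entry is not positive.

180/19

Ratio = RHS / (s1 entry) = 18 / (19/10) = 180/19.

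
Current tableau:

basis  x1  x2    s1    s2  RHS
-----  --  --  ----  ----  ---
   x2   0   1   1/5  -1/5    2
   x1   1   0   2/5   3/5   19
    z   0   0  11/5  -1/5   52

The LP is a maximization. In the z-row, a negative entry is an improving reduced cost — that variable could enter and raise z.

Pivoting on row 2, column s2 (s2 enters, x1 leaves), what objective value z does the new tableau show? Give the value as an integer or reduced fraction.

Minimum ratio for s2: 19/(3/5) = 95/3.
z changes by −(z-row coeff of s2)·ratio = −(-1/5)·(95/3) = 19/3.
New z = 52 + (19/3) = 175/3.

175/3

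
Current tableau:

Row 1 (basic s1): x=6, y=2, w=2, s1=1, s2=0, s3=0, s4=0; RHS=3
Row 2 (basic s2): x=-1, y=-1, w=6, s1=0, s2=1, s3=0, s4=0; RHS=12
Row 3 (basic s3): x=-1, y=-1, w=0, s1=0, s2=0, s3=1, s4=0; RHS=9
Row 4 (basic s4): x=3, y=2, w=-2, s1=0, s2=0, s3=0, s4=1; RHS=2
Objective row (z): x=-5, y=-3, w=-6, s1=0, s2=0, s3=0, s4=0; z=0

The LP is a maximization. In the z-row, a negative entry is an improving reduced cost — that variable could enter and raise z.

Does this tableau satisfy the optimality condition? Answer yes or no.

no

Column x has objective-row coefficient -5, which is negative; an improving pivot exists, so not yet optimal.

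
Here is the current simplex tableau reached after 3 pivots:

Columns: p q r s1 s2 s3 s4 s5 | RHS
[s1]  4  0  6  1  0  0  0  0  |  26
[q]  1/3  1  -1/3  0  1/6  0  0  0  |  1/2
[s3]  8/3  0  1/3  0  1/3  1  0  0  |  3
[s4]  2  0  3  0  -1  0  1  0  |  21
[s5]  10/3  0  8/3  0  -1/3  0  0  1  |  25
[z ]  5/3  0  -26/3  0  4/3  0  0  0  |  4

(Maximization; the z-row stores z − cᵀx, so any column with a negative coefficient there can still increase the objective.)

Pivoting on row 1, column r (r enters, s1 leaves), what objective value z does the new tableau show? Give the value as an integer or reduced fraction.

374/9

Minimum ratio for r: 26/6 = 13/3.
z changes by −(z-row coeff of r)·ratio = −(-26/3)·(13/3) = 338/9.
New z = 4 + (338/9) = 374/9.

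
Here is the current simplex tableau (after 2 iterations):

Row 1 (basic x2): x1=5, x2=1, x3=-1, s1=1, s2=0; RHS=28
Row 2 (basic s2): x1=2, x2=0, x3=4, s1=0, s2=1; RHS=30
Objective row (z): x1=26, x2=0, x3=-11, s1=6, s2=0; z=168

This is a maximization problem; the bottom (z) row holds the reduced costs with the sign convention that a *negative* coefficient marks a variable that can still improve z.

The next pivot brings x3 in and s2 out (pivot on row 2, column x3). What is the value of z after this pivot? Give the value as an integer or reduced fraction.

Minimum ratio for x3: 30/4 = 15/2.
z changes by −(z-row coeff of x3)·ratio = −(-11)·(15/2) = 165/2.
New z = 168 + (165/2) = 501/2.

501/2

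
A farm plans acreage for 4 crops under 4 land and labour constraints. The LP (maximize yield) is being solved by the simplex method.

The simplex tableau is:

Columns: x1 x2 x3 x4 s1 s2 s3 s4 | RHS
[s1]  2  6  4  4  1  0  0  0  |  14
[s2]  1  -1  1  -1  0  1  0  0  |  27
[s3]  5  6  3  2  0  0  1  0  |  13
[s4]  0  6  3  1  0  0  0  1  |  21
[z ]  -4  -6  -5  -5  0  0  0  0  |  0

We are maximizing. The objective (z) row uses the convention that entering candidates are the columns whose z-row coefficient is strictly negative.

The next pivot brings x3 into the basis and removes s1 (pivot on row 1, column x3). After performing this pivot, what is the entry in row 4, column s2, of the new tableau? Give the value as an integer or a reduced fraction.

Pivot element is row 1, column x3: 4.
Normalize row 1: new (row 1, s2) = 0/4 = 0.
row 4 ← row 4 − 3·(new row 1): 0 − 3·0 = 0.

0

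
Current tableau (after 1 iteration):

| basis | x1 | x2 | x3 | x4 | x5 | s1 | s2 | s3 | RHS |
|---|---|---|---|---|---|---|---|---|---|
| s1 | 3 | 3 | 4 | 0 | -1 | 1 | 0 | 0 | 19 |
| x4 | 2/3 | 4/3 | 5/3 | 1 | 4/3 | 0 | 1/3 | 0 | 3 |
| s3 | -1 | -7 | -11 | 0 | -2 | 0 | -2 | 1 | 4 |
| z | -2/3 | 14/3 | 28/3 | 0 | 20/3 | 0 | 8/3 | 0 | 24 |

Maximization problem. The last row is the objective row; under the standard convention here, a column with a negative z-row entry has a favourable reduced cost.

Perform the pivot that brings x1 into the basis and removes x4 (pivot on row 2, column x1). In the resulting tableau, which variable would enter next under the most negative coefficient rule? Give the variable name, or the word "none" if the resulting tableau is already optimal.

none

Pivot element 2/3. New z-row = old z-row − (-2/3)·(row 2/(2/3)).
Updated z-row coefficients: x1: 0, x2: 6, x3: 11, x4: 1, x5: 8, s1: 0, s2: 3, s3: 0.
No coefficient is strictly negative; the tableau after this pivot is optimal.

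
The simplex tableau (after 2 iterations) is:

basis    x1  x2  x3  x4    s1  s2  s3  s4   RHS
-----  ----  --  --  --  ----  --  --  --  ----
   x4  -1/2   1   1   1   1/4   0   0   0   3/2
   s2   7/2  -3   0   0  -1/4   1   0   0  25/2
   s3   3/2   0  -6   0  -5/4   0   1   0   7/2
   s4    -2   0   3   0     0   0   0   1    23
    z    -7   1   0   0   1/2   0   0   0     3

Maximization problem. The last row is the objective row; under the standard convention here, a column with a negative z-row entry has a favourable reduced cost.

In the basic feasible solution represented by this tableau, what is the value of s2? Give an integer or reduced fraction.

s2 is basic (row 2); its value is the RHS of that row: 25/2.

25/2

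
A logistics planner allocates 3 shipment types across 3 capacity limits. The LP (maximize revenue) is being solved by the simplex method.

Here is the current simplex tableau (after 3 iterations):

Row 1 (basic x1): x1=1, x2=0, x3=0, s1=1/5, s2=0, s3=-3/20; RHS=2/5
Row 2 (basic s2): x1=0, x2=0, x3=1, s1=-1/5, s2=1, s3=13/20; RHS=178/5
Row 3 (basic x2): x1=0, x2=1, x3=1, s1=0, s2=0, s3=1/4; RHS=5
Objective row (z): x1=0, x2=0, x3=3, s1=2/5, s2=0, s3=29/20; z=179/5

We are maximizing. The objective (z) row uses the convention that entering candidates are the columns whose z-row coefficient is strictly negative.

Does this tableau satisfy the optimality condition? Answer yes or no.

No objective-row coefficient is strictly negative, so no entering variable exists; the tableau is optimal.

yes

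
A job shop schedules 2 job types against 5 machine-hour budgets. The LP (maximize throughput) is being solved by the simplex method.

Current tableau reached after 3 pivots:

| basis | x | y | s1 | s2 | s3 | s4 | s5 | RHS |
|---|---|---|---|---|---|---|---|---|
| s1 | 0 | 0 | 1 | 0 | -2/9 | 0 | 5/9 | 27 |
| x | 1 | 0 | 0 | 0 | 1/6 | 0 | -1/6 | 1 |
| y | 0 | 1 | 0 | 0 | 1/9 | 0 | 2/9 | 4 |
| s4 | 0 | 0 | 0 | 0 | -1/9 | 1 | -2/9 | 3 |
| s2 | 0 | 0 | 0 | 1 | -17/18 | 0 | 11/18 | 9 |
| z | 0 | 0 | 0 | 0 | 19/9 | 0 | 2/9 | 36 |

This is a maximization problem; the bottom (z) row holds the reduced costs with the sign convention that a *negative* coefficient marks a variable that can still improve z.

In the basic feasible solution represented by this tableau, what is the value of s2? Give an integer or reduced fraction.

9

s2 is basic (row 5); its value is the RHS of that row: 9.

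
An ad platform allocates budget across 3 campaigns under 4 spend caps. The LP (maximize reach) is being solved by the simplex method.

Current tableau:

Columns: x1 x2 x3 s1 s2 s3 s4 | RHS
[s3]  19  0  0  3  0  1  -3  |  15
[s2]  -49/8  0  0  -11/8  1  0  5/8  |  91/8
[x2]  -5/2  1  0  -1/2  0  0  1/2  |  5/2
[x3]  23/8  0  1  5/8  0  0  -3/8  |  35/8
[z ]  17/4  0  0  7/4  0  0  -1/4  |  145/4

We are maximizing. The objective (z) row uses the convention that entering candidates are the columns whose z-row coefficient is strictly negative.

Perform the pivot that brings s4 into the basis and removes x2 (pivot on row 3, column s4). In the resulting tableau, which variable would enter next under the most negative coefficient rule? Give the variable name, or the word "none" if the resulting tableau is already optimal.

none

Pivot element 1/2. New z-row = old z-row − (-1/4)·(row 3/(1/2)).
Updated z-row coefficients: x1: 3, x2: 1/2, x3: 0, s1: 3/2, s2: 0, s3: 0, s4: 0.
No coefficient is strictly negative; the tableau after this pivot is optimal.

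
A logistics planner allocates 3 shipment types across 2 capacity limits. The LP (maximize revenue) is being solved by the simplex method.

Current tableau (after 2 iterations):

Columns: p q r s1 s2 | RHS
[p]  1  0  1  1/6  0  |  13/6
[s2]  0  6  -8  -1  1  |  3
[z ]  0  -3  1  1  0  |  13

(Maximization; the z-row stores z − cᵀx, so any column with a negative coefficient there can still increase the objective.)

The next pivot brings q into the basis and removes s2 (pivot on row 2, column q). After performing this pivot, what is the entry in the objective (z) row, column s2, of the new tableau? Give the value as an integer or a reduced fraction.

1/2

Pivot element is row 2, column q: 6.
Normalize row 2: new (row 2, s2) = 1/6 = 1/6.
z-row ← z-row − (-3)·(new row 2): 0 − (-3)·(1/6) = 1/2.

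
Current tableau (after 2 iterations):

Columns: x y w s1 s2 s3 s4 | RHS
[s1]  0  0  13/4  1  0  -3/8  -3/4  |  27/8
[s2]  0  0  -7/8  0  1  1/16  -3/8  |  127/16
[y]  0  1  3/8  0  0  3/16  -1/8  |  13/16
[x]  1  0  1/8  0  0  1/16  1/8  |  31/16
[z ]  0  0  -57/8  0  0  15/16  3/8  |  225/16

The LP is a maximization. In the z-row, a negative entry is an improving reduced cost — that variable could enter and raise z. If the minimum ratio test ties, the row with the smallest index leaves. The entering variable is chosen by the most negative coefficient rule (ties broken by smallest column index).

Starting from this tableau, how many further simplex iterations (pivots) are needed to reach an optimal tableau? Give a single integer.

pivot: w in, s1 out → z = 279/13
pivot: s4 in, x out → z = 291/8
No improving column remains; optimal.

2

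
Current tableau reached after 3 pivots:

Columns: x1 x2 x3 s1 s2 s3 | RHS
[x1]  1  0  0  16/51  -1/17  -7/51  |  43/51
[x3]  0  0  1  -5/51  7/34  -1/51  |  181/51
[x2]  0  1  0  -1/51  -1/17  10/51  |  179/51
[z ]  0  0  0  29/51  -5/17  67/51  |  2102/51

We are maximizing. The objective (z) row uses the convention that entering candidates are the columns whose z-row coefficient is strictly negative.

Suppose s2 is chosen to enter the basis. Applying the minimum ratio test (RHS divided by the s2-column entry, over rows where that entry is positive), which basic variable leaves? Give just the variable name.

Ratios: row 1 (x1): entry -1/17 ≤ 0, skip; row 2 (x3): (181/51)/(7/34) = 362/21; row 3 (x2): entry -1/17 ≤ 0, skip.
Minimum ratio 362/21 is in the x3 row, so x3 leaves.

x3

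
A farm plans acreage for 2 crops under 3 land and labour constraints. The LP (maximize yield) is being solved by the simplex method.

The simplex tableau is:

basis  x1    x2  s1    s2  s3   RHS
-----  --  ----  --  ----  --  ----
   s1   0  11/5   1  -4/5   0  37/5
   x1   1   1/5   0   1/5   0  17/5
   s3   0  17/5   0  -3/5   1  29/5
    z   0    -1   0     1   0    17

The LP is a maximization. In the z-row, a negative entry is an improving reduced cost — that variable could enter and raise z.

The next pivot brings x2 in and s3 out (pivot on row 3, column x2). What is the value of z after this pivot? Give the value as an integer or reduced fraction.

Minimum ratio for x2: (29/5)/(17/5) = 29/17.
z changes by −(z-row coeff of x2)·ratio = −(-1)·(29/17) = 29/17.
New z = 17 + (29/17) = 318/17.

318/17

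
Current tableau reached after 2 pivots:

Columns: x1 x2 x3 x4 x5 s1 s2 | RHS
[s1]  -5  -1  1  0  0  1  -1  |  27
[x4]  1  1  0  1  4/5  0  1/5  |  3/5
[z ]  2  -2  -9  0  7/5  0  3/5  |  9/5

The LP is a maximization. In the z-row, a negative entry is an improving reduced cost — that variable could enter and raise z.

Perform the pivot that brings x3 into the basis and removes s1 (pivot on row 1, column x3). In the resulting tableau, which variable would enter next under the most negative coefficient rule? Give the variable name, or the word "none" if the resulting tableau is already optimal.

x1

Pivot element 1. New z-row = old z-row − (-9)·(row 1/1).
Updated z-row coefficients: x1: -43, x2: -11, x3: 0, x4: 0, x5: 7/5, s1: 9, s2: -42/5.
The most negative is -43 in column x1, so x1 would enter next.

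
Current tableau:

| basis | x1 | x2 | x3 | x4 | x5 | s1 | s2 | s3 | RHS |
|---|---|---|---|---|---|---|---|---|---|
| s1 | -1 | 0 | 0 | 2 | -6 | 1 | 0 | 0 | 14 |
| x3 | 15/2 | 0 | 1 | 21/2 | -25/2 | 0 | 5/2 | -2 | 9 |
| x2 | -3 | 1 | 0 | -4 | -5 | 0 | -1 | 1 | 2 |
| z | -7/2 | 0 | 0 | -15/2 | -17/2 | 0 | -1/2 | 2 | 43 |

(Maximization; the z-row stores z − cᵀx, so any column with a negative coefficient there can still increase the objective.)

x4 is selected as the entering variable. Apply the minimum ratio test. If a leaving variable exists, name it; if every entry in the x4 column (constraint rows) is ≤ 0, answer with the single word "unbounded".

x3

Ratios: row 1 (s1): 14/2 = 7; row 2 (x3): 9/(21/2) = 6/7; row 3 (x2): entry -4 ≤ 0, skip.
Minimum ratio is in the x3 row, so x3 leaves.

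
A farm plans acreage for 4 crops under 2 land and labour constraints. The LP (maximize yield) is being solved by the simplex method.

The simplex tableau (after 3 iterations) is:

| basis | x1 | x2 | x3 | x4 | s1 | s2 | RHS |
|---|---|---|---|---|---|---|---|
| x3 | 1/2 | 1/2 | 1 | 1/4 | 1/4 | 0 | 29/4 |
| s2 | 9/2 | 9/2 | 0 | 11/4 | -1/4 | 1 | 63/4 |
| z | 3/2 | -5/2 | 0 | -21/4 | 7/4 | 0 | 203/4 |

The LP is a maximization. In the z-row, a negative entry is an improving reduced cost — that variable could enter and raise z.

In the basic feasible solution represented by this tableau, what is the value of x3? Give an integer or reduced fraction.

29/4

x3 is basic (row 1); its value is the RHS of that row: 29/4.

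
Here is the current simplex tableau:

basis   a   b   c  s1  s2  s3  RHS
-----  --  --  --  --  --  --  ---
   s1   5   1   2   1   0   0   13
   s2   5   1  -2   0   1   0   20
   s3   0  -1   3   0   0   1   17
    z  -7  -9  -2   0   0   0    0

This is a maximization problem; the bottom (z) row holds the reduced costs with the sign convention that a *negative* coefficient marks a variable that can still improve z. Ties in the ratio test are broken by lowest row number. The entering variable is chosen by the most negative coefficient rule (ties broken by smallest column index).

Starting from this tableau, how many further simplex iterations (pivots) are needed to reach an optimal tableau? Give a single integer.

1

pivot: b in, s1 out → z = 117
No improving column remains; optimal.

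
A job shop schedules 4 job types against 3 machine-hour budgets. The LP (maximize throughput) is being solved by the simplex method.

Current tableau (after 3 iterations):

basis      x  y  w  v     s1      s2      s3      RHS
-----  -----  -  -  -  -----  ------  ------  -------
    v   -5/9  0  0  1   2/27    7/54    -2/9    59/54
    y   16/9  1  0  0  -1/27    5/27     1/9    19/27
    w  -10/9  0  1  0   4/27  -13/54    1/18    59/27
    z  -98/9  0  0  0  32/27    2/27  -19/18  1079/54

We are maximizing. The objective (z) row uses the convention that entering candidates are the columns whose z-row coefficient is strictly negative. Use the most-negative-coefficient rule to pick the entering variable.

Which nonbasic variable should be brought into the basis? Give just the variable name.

x

Objective-row coefficients: x: -98/9, y: 0, w: 0, v: 0, s1: 32/27, s2: 2/27, s3: -19/18.
The most negative is -98/9 in column x, so x enters.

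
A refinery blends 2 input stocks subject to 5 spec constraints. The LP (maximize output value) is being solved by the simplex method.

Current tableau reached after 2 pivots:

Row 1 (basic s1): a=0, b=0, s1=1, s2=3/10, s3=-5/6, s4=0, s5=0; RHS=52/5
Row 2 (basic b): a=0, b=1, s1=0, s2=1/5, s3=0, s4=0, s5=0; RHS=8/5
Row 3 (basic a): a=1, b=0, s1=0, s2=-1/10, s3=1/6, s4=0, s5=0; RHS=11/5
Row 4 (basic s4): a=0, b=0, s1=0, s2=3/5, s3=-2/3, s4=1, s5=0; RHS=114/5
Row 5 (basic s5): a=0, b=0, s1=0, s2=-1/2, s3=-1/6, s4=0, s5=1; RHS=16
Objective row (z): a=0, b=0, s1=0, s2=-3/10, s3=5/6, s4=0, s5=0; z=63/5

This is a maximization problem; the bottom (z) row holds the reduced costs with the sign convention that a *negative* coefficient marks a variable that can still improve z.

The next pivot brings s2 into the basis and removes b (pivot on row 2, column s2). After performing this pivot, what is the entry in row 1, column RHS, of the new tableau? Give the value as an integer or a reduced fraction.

Pivot element is row 2, column s2: 1/5.
Normalize row 2: new (row 2, RHS) = (8/5)/(1/5) = 8.
row 1 ← row 1 − (3/10)·(new row 2): 52/5 − (3/10)·8 = 8.

8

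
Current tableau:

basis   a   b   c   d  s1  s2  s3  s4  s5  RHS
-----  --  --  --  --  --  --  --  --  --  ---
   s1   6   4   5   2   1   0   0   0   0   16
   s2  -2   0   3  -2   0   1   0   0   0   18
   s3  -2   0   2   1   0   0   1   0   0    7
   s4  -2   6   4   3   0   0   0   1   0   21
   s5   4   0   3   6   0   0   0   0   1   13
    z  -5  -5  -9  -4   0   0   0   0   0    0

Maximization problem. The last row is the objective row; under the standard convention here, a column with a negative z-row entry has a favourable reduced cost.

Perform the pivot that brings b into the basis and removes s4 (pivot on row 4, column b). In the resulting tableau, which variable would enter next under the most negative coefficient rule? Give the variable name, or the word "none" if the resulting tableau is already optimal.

a

Pivot element 6. New z-row = old z-row − (-5)·(row 4/6).
Updated z-row coefficients: a: -20/3, b: 0, c: -17/3, d: -3/2, s1: 0, s2: 0, s3: 0, s4: 5/6, s5: 0.
The most negative is -20/3 in column a, so a would enter next.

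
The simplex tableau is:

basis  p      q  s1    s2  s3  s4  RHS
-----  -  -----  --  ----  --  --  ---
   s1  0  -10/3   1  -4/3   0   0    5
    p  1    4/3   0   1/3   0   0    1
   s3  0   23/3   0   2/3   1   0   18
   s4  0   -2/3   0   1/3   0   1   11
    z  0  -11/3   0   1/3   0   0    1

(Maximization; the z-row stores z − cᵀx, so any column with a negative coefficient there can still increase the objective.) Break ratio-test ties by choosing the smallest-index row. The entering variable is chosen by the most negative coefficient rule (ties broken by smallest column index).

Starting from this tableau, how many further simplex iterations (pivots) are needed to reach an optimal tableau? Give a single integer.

1

pivot: q in, p out → z = 15/4
No improving column remains; optimal.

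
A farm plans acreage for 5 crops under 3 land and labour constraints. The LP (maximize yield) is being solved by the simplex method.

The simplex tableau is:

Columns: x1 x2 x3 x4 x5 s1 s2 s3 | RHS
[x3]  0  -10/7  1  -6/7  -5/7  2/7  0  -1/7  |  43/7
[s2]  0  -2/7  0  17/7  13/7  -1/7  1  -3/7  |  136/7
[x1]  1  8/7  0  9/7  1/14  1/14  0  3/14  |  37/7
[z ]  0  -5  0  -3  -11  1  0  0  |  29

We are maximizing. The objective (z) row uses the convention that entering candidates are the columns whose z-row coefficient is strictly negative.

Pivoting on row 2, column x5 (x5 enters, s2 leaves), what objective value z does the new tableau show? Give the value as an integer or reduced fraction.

Minimum ratio for x5: (136/7)/(13/7) = 136/13.
z changes by −(z-row coeff of x5)·ratio = −(-11)·(136/13) = 1496/13.
New z = 29 + (1496/13) = 1873/13.

1873/13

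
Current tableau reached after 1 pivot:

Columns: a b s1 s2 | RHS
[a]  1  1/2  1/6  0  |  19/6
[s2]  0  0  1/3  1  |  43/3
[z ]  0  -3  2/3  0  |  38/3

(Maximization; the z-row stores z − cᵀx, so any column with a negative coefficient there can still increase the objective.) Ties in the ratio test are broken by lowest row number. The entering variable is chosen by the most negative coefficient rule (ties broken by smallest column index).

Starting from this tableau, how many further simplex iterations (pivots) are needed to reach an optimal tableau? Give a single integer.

1

pivot: b in, a out → z = 95/3
No improving column remains; optimal.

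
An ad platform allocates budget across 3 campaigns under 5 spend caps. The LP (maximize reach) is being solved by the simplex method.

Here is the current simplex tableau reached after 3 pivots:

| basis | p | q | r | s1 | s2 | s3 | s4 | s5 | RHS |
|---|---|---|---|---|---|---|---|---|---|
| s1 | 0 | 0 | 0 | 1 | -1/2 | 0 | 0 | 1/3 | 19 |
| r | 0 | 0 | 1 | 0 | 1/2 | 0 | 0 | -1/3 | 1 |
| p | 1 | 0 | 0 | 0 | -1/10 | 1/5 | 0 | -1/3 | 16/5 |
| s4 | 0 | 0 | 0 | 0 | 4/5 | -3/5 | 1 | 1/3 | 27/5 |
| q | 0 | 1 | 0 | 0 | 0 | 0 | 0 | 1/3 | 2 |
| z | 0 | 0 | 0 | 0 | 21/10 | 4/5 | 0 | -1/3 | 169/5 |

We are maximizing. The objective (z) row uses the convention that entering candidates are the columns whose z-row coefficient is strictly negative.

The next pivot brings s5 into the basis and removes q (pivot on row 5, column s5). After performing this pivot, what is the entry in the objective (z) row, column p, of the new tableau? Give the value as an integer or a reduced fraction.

Pivot element is row 5, column s5: 1/3.
Normalize row 5: new (row 5, p) = 0/(1/3) = 0.
z-row ← z-row − (-1/3)·(new row 5): 0 − (-1/3)·0 = 0.

0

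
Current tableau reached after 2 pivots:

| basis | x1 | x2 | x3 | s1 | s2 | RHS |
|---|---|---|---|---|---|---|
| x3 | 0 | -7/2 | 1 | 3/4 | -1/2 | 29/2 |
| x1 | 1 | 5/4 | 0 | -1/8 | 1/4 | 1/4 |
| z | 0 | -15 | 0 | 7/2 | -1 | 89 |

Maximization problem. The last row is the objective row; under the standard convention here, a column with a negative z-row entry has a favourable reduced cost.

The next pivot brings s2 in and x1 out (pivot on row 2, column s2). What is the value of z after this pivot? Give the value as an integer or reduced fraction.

Minimum ratio for s2: (1/4)/(1/4) = 1.
z changes by −(z-row coeff of s2)·ratio = −(-1)·1 = 1.
New z = 89 + 1 = 90.

90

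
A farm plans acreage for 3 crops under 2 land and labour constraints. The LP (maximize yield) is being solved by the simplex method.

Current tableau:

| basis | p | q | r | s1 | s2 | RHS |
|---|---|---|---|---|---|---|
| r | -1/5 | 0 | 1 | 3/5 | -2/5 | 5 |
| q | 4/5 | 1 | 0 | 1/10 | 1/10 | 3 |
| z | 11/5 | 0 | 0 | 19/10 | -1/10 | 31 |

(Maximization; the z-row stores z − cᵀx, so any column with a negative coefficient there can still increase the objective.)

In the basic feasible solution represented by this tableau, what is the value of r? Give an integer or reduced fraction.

r is basic (row 1); its value is the RHS of that row: 5.

5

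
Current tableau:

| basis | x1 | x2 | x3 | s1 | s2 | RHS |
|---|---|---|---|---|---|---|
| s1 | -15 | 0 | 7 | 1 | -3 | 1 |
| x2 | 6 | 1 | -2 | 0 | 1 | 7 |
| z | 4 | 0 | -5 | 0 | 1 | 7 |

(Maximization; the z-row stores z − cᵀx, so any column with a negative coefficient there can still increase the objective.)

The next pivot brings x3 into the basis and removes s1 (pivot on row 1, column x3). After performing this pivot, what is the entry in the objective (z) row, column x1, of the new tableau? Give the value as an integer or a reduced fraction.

Pivot element is row 1, column x3: 7.
Normalize row 1: new (row 1, x1) = (-15)/7 = -15/7.
z-row ← z-row − (-5)·(new row 1): 4 − (-5)·(-15/7) = -47/7.

-47/7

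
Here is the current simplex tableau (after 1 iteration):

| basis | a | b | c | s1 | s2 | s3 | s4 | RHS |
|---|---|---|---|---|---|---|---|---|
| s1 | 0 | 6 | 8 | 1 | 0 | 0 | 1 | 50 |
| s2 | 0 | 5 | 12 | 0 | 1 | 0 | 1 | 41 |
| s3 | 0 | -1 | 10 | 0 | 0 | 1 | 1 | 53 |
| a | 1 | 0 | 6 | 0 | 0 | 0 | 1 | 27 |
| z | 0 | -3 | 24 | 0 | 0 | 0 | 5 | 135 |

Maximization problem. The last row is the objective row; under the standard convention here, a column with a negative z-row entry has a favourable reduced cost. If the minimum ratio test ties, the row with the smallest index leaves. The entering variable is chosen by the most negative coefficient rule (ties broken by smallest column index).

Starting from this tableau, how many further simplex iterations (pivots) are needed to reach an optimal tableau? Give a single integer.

pivot: b in, s2 out → z = 798/5
No improving column remains; optimal.

1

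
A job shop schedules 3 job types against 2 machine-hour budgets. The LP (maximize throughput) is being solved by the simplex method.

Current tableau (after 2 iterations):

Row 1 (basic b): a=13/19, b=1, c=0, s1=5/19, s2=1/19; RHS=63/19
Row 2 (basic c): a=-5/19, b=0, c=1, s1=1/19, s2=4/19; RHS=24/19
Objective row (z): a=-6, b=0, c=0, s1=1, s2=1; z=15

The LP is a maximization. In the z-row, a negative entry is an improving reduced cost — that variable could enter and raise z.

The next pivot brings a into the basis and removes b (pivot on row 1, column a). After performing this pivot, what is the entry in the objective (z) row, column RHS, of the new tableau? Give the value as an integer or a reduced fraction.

573/13

Pivot element is row 1, column a: 13/19.
Normalize row 1: new (row 1, RHS) = (63/19)/(13/19) = 63/13.
z-row ← z-row − (-6)·(new row 1): 15 − (-6)·(63/13) = 573/13.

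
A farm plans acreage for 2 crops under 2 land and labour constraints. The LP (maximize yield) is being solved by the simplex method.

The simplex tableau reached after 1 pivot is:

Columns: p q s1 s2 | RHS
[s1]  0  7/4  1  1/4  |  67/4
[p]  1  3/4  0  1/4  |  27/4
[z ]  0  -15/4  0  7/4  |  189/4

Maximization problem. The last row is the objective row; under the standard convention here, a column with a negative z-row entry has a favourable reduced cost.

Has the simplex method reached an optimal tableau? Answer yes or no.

no

Column q has objective-row coefficient -15/4, which is negative; an improving pivot exists, so not yet optimal.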